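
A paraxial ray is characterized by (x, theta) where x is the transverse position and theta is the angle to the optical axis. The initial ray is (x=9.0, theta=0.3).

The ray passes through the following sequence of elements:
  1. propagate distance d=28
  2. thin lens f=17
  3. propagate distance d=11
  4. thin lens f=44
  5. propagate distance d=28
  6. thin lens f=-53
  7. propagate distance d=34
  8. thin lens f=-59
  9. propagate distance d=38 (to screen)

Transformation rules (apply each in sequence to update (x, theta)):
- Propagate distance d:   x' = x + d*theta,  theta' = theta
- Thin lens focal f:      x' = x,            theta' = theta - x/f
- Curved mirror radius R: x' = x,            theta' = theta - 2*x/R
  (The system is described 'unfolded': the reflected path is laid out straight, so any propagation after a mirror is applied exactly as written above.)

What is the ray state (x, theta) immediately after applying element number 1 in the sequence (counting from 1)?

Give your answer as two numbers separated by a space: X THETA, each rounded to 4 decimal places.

Initial: x=9.0000 theta=0.3000
After 1 (propagate distance d=28): x=17.4000 theta=0.3000
Rounded to 4 decimal places: x = 17.4000, theta = 0.3000

Answer: 17.4000 0.3000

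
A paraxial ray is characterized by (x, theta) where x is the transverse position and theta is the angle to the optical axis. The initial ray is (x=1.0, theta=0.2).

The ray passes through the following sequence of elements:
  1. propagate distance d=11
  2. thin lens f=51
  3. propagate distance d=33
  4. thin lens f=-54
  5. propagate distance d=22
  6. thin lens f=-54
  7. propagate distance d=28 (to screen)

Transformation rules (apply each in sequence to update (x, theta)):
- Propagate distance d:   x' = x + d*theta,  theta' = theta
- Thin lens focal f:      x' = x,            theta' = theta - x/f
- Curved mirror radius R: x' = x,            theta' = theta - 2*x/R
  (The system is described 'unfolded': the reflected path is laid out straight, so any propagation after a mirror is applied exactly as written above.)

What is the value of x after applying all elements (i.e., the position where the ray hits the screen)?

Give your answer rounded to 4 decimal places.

Initial: x=1.0000 theta=0.2000
After 1 (propagate distance d=11): x=3.2000 theta=0.2000
After 2 (thin lens f=51): x=3.2000 theta=7/51 (≈0.1373)
After 3 (propagate distance d=33): x=657/85 (≈7.7294) theta=7/51 (≈0.1373)
After 4 (thin lens f=-54): x=657/85 (≈7.7294) theta=143/510 (≈0.2804)
After 5 (propagate distance d=22): x=3544/255 (≈13.8980) theta=143/510 (≈0.2804)
After 6 (thin lens f=-54): x=3544/255 (≈13.8980) theta=1481/2754 (≈0.5378)
After 7 (propagate distance d=28 (to screen)): x=199358/6885 (≈28.9554) theta=1481/2754 (≈0.5378)
Rounded to 4 decimal places: x = 28.9554

Answer: 28.9554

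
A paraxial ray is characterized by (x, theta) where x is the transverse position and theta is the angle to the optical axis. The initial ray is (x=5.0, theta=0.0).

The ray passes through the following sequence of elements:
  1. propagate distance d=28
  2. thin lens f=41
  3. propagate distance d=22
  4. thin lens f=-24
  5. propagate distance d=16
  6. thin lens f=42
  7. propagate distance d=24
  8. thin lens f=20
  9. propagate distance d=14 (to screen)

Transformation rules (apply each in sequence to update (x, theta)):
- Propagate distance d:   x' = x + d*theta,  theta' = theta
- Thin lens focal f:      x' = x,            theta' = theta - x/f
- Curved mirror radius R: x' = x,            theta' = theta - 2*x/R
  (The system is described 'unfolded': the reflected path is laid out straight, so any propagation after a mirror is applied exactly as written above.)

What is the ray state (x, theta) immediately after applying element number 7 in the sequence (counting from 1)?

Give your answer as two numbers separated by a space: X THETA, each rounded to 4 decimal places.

Answer: 0.2091 -0.0709

Derivation:
Initial: x=5.0000 theta=0.0000
After 1 (propagate distance d=28): x=5.0000 theta=0.0000
After 2 (thin lens f=41): x=5.0000 theta=-5/41 (≈-0.1220)
After 3 (propagate distance d=22): x=95/41 (≈2.3171) theta=-5/41 (≈-0.1220)
After 4 (thin lens f=-24): x=95/41 (≈2.3171) theta=-25/984 (≈-0.0254)
After 5 (propagate distance d=16): x=235/123 (≈1.9106) theta=-25/984 (≈-0.0254)
After 6 (thin lens f=42): x=235/123 (≈1.9106) theta=-1465/20664 (≈-0.0709)
After 7 (propagate distance d=24): x=60/287 (≈0.2091) theta=-1465/20664 (≈-0.0709)
Rounded to 4 decimal places: x = 0.2091, theta = -0.0709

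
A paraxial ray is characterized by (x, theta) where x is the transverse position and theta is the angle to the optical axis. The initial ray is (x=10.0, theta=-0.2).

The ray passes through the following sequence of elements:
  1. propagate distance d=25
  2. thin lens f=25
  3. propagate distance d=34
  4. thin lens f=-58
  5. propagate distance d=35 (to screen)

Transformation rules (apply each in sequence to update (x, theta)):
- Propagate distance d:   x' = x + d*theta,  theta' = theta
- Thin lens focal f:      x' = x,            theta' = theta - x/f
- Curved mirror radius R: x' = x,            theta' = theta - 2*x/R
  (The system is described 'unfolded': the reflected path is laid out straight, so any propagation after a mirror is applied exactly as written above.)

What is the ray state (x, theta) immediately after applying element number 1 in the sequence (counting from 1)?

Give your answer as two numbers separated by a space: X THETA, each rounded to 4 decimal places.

Initial: x=10.0000 theta=-0.2000
After 1 (propagate distance d=25): x=5.0000 theta=-0.2000
Rounded to 4 decimal places: x = 5.0000, theta = -0.2000

Answer: 5.0000 -0.2000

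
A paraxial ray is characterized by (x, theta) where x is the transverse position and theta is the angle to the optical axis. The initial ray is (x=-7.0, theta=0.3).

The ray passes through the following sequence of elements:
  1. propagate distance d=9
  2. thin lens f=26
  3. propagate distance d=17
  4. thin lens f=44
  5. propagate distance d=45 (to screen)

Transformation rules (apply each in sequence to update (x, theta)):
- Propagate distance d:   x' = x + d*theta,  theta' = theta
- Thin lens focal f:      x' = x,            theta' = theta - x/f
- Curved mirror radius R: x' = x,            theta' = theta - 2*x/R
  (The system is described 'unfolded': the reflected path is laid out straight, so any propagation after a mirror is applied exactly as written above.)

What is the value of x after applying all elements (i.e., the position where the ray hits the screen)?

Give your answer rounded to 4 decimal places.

Answer: 20.8602

Derivation:
Initial: x=-7.0000 theta=0.3000
After 1 (propagate distance d=9): x=-4.3000 theta=0.3000
After 2 (thin lens f=26): x=-4.3000 theta=121/260 (≈0.4654)
After 3 (propagate distance d=17): x=939/260 (≈3.6115) theta=121/260 (≈0.4654)
After 4 (thin lens f=44): x=939/260 (≈3.6115) theta=877/2288 (≈0.3833)
After 5 (propagate distance d=45 (to screen)): x=18357/880 (≈20.8602) theta=877/2288 (≈0.3833)
Rounded to 4 decimal places: x = 20.8602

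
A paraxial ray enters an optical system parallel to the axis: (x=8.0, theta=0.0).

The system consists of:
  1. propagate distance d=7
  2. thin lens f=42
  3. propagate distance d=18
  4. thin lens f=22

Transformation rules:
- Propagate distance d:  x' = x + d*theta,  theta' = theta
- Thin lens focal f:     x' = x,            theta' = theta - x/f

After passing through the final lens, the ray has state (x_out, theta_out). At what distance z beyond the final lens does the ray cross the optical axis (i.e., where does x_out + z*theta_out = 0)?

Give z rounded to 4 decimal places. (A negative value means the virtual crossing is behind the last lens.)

Initial: x=8.0000 theta=0.0000
After 1 (propagate distance d=7): x=8.0000 theta=0.0000
After 2 (thin lens f=42): x=8.0000 theta=-4/21 (≈-0.1905)
After 3 (propagate distance d=18): x=32/7 (≈4.5714) theta=-4/21 (≈-0.1905)
After 4 (thin lens f=22): x=32/7 (≈4.5714) theta=-92/231 (≈-0.3983)
z_focus = -x_out/theta_out = -(32/7)/(-92/231) = 264/23 ≈ 11.4783
Rounded to 4 decimal places: z = 11.4783

Answer: 11.4783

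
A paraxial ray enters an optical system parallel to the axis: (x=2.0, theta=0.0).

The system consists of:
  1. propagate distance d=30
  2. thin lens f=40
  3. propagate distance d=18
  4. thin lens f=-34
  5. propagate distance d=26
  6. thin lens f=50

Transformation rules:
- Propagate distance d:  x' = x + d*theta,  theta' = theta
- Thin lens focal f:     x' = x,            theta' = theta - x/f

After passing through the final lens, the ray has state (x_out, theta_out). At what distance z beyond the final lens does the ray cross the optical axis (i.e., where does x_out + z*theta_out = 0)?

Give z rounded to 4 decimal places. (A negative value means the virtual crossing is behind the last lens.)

Answer: 21.0425

Derivation:
Initial: x=2.0000 theta=0.0000
After 1 (propagate distance d=30): x=2.0000 theta=0.0000
After 2 (thin lens f=40): x=2.0000 theta=-0.0500
After 3 (propagate distance d=18): x=1.1000 theta=-0.0500
After 4 (thin lens f=-34): x=1.1000 theta=-3/170 (≈-0.0176)
After 5 (propagate distance d=26): x=109/170 (≈0.6412) theta=-3/170 (≈-0.0176)
After 6 (thin lens f=50): x=109/170 (≈0.6412) theta=-259/8500 (≈-0.0305)
z_focus = -x_out/theta_out = -(109/170)/(-259/8500) = 5450/259 ≈ 21.0425
Rounded to 4 decimal places: z = 21.0425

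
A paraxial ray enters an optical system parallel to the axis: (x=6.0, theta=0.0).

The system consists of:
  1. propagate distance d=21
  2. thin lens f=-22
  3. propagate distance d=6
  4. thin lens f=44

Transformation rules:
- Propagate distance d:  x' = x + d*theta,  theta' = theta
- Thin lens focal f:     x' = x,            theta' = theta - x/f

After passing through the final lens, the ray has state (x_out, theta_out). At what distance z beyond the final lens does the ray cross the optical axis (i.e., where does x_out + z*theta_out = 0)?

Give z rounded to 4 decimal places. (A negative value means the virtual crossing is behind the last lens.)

Initial: x=6.0000 theta=0.0000
After 1 (propagate distance d=21): x=6.0000 theta=0.0000
After 2 (thin lens f=-22): x=6.0000 theta=3/11 (≈0.2727)
After 3 (propagate distance d=6): x=84/11 (≈7.6364) theta=3/11 (≈0.2727)
After 4 (thin lens f=44): x=84/11 (≈7.6364) theta=12/121 (≈0.0992)
z_focus = -x_out/theta_out = -(84/11)/(12/121) = -77.0000
Rounded to 4 decimal places: z = -77.0000

Answer: -77.0000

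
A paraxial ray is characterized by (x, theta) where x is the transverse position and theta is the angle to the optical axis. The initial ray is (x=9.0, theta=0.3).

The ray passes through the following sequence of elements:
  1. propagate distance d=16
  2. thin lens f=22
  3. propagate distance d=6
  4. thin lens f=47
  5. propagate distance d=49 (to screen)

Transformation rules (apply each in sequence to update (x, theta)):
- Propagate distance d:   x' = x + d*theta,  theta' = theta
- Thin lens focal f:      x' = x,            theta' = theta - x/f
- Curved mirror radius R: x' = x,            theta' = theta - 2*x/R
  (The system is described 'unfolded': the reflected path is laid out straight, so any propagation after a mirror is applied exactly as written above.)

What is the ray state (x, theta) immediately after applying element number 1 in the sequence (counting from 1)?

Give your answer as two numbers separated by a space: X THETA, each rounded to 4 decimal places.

Answer: 13.8000 0.3000

Derivation:
Initial: x=9.0000 theta=0.3000
After 1 (propagate distance d=16): x=13.8000 theta=0.3000
Rounded to 4 decimal places: x = 13.8000, theta = 0.3000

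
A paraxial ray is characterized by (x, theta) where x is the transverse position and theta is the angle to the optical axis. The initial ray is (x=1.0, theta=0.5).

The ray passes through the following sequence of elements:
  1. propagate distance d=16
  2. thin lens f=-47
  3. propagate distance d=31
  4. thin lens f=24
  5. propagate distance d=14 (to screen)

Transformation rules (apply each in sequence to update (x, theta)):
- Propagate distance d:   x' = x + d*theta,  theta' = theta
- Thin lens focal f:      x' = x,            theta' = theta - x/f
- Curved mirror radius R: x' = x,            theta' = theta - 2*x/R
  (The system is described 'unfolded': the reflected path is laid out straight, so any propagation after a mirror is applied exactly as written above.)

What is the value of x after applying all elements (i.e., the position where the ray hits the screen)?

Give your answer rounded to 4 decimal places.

Initial: x=1.0000 theta=0.5000
After 1 (propagate distance d=16): x=9.0000 theta=0.5000
After 2 (thin lens f=-47): x=9.0000 theta=65/94 (≈0.6915)
After 3 (propagate distance d=31): x=2861/94 (≈30.4362) theta=65/94 (≈0.6915)
After 4 (thin lens f=24): x=2861/94 (≈30.4362) theta=-1301/2256 (≈-0.5767)
After 5 (propagate distance d=14 (to screen)): x=25225/1128 (≈22.3626) theta=-1301/2256 (≈-0.5767)
Rounded to 4 decimal places: x = 22.3626

Answer: 22.3626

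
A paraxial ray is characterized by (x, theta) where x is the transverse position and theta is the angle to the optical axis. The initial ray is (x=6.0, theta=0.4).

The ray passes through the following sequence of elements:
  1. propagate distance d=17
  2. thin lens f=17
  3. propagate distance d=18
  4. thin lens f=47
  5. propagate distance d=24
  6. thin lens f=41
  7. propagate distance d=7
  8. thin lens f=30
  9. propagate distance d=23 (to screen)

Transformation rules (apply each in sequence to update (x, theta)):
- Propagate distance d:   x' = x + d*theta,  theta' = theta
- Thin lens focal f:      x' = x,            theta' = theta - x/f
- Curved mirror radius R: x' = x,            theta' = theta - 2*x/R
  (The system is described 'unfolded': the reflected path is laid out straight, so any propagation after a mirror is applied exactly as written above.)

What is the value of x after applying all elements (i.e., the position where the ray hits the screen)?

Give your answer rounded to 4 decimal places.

Initial: x=6.0000 theta=0.4000
After 1 (propagate distance d=17): x=12.8000 theta=0.4000
After 2 (thin lens f=17): x=12.8000 theta=-6/17 (≈-0.3529)
After 3 (propagate distance d=18): x=548/85 (≈6.4471) theta=-6/17 (≈-0.3529)
After 4 (thin lens f=47): x=548/85 (≈6.4471) theta=-1958/3995 (≈-0.4901)
After 5 (propagate distance d=24): x=-21236/3995 (≈-5.3156) theta=-1958/3995 (≈-0.4901)
After 6 (thin lens f=41): x=-21236/3995 (≈-5.3156) theta=-59042/163795 (≈-0.3605)
After 7 (propagate distance d=7): x=-256794/32759 (≈-7.8389) theta=-59042/163795 (≈-0.3605)
After 8 (thin lens f=30): x=-256794/32759 (≈-7.8389) theta=-16243/163795 (≈-0.0992)
After 9 (propagate distance d=23 (to screen)): x=-1657559/163795 (≈-10.1197) theta=-16243/163795 (≈-0.0992)
Rounded to 4 decimal places: x = -10.1197

Answer: -10.1197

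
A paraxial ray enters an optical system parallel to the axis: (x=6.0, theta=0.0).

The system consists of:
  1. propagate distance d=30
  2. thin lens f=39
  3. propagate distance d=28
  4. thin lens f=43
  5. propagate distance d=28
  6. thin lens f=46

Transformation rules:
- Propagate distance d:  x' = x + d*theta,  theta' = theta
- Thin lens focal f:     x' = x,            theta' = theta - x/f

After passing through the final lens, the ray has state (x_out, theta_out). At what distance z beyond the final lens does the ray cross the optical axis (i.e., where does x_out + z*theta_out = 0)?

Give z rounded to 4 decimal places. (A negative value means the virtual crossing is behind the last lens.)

Answer: -33.0754

Derivation:
Initial: x=6.0000 theta=0.0000
After 1 (propagate distance d=30): x=6.0000 theta=0.0000
After 2 (thin lens f=39): x=6.0000 theta=-2/13 (≈-0.1538)
After 3 (propagate distance d=28): x=22/13 (≈1.6923) theta=-2/13 (≈-0.1538)
After 4 (thin lens f=43): x=22/13 (≈1.6923) theta=-108/559 (≈-0.1932)
After 5 (propagate distance d=28): x=-2078/559 (≈-3.7174) theta=-108/559 (≈-0.1932)
After 6 (thin lens f=46): x=-2078/559 (≈-3.7174) theta=-1445/12857 (≈-0.1124)
z_focus = -x_out/theta_out = -(-2078/559)/(-1445/12857) = -47794/1445 ≈ -33.0754
Rounded to 4 decimal places: z = -33.0754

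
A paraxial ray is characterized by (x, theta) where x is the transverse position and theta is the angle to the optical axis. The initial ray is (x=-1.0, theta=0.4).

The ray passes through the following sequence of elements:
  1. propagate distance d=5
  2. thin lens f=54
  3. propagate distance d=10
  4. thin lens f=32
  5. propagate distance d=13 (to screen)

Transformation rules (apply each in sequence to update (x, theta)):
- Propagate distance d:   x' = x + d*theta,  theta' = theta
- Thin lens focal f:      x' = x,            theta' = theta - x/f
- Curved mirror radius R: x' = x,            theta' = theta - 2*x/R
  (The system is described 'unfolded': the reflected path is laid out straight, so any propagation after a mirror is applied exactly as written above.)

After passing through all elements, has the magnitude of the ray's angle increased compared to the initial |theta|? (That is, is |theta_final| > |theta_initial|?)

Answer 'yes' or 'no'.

Initial: x=-1.0000 theta=0.4000
After 1 (propagate distance d=5): x=1.0000 theta=0.4000
After 2 (thin lens f=54): x=1.0000 theta=103/270 (≈0.3815)
After 3 (propagate distance d=10): x=130/27 (≈4.8148) theta=103/270 (≈0.3815)
After 4 (thin lens f=32): x=130/27 (≈4.8148) theta=499/2160 (≈0.2310)
After 5 (propagate distance d=13 (to screen)): x=5629/720 (≈7.8181) theta=499/2160 (≈0.2310)
|theta_initial|=0.4000 |theta_final|=499/2160 (≈0.2310) -> not increased

Answer: no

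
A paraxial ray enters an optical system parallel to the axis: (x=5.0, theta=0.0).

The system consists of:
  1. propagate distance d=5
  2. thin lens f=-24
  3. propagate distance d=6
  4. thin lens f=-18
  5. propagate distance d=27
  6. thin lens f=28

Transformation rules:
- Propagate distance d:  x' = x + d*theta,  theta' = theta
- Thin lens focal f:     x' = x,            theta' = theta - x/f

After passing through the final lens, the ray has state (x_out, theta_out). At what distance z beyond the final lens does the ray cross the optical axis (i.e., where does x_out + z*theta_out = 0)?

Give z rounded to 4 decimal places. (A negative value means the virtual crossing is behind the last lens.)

Initial: x=5.0000 theta=0.0000
After 1 (propagate distance d=5): x=5.0000 theta=0.0000
After 2 (thin lens f=-24): x=5.0000 theta=5/24 (≈0.2083)
After 3 (propagate distance d=6): x=6.2500 theta=5/24 (≈0.2083)
After 4 (thin lens f=-18): x=6.2500 theta=5/9 (≈0.5556)
After 5 (propagate distance d=27): x=21.2500 theta=5/9 (≈0.5556)
After 6 (thin lens f=28): x=21.2500 theta=-205/1008 (≈-0.2034)
z_focus = -x_out/theta_out = -(21.2500)/(-205/1008) = 4284/41 ≈ 104.4878
Rounded to 4 decimal places: z = 104.4878

Answer: 104.4878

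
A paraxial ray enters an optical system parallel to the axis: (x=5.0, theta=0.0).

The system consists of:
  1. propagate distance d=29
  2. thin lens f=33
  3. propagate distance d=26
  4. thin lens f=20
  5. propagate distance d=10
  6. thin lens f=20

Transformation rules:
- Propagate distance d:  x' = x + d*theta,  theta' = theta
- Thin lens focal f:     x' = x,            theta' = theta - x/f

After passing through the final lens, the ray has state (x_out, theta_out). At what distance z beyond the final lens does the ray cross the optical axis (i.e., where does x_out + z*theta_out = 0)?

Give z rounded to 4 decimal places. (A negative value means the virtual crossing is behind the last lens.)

Initial: x=5.0000 theta=0.0000
After 1 (propagate distance d=29): x=5.0000 theta=0.0000
After 2 (thin lens f=33): x=5.0000 theta=-5/33 (≈-0.1515)
After 3 (propagate distance d=26): x=35/33 (≈1.0606) theta=-5/33 (≈-0.1515)
After 4 (thin lens f=20): x=35/33 (≈1.0606) theta=-9/44 (≈-0.2045)
After 5 (propagate distance d=10): x=-65/66 (≈-0.9848) theta=-9/44 (≈-0.2045)
After 6 (thin lens f=20): x=-65/66 (≈-0.9848) theta=-41/264 (≈-0.1553)
z_focus = -x_out/theta_out = -(-65/66)/(-41/264) = -260/41 ≈ -6.3415
Rounded to 4 decimal places: z = -6.3415

Answer: -6.3415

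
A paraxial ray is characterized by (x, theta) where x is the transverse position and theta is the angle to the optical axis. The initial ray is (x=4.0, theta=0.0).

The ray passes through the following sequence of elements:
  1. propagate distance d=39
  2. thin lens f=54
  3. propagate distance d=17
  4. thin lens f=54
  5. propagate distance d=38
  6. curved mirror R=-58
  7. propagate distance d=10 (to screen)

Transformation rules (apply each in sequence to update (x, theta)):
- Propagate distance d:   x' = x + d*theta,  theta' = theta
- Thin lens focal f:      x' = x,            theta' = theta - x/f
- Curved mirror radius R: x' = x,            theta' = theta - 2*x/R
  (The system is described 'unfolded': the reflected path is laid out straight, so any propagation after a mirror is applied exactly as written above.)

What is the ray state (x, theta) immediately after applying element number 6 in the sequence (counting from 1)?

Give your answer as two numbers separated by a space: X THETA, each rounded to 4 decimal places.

Initial: x=4.0000 theta=0.0000
After 1 (propagate distance d=39): x=4.0000 theta=0.0000
After 2 (thin lens f=54): x=4.0000 theta=-2/27 (≈-0.0741)
After 3 (propagate distance d=17): x=74/27 (≈2.7407) theta=-2/27 (≈-0.0741)
After 4 (thin lens f=54): x=74/27 (≈2.7407) theta=-91/729 (≈-0.1248)
After 5 (propagate distance d=38): x=-1460/729 (≈-2.0027) theta=-91/729 (≈-0.1248)
After 6 (curved mirror R=-58): x=-1460/729 (≈-2.0027) theta=-4099/21141 (≈-0.1939)
Rounded to 4 decimal places: x = -2.0027, theta = -0.1939

Answer: -2.0027 -0.1939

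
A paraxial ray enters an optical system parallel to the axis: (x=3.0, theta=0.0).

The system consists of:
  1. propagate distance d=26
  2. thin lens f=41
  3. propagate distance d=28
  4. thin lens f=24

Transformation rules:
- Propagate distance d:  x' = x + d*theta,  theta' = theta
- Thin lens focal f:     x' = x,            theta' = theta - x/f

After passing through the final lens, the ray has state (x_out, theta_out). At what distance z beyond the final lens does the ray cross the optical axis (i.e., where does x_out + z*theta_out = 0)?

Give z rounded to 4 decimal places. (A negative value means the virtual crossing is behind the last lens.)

Answer: 8.4324

Derivation:
Initial: x=3.0000 theta=0.0000
After 1 (propagate distance d=26): x=3.0000 theta=0.0000
After 2 (thin lens f=41): x=3.0000 theta=-3/41 (≈-0.0732)
After 3 (propagate distance d=28): x=39/41 (≈0.9512) theta=-3/41 (≈-0.0732)
After 4 (thin lens f=24): x=39/41 (≈0.9512) theta=-37/328 (≈-0.1128)
z_focus = -x_out/theta_out = -(39/41)/(-37/328) = 312/37 ≈ 8.4324
Rounded to 4 decimal places: z = 8.4324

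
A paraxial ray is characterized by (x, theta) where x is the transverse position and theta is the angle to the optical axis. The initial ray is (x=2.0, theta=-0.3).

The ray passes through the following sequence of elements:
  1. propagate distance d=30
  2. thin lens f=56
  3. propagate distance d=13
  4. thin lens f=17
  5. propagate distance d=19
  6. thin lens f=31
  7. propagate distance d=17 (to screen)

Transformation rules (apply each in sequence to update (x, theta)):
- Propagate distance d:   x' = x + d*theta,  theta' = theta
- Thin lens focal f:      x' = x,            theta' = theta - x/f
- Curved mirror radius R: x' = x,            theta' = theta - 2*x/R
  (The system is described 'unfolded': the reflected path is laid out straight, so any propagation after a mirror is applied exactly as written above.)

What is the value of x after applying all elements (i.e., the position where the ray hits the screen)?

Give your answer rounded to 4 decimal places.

Answer: 5.2912

Derivation:
Initial: x=2.0000 theta=-0.3000
After 1 (propagate distance d=30): x=-7.0000 theta=-0.3000
After 2 (thin lens f=56): x=-7.0000 theta=-0.1750
After 3 (propagate distance d=13): x=-9.2750 theta=-0.1750
After 4 (thin lens f=17): x=-9.2750 theta=63/170 (≈0.3706)
After 5 (propagate distance d=19): x=-1519/680 (≈-2.2338) theta=63/170 (≈0.3706)
After 6 (thin lens f=31): x=-1519/680 (≈-2.2338) theta=301/680 (≈0.4426)
After 7 (propagate distance d=17 (to screen)): x=1799/340 (≈5.2912) theta=301/680 (≈0.4426)
Rounded to 4 decimal places: x = 5.2912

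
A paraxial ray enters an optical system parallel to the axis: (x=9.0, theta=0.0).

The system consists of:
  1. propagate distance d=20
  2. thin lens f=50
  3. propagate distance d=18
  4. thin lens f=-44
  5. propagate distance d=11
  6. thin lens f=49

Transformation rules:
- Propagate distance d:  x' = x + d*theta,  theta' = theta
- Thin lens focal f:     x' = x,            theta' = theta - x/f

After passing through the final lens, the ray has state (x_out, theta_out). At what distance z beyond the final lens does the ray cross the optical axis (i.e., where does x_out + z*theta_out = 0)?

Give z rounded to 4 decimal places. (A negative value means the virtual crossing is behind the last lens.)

Initial: x=9.0000 theta=0.0000
After 1 (propagate distance d=20): x=9.0000 theta=0.0000
After 2 (thin lens f=50): x=9.0000 theta=-0.1800
After 3 (propagate distance d=18): x=5.7600 theta=-0.1800
After 4 (thin lens f=-44): x=5.7600 theta=-27/550 (≈-0.0491)
After 5 (propagate distance d=11): x=5.2200 theta=-27/550 (≈-0.0491)
After 6 (thin lens f=49): x=5.2200 theta=-2097/13475 (≈-0.1556)
z_focus = -x_out/theta_out = -(5.2200)/(-2097/13475) = 15631/466 ≈ 33.5429
Rounded to 4 decimal places: z = 33.5429

Answer: 33.5429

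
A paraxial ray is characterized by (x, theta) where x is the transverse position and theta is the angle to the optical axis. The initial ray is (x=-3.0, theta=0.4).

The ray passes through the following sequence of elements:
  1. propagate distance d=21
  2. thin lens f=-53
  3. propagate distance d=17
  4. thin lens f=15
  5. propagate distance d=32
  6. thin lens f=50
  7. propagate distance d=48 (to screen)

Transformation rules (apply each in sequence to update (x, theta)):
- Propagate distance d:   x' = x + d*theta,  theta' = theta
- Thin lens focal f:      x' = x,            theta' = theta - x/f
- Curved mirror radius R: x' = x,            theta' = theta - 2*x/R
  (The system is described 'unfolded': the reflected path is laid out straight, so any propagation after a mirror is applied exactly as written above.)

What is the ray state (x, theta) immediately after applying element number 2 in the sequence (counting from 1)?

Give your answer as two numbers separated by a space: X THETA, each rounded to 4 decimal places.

Answer: 5.4000 0.5019

Derivation:
Initial: x=-3.0000 theta=0.4000
After 1 (propagate distance d=21): x=5.4000 theta=0.4000
After 2 (thin lens f=-53): x=5.4000 theta=133/265 (≈0.5019)
Rounded to 4 decimal places: x = 5.4000, theta = 0.5019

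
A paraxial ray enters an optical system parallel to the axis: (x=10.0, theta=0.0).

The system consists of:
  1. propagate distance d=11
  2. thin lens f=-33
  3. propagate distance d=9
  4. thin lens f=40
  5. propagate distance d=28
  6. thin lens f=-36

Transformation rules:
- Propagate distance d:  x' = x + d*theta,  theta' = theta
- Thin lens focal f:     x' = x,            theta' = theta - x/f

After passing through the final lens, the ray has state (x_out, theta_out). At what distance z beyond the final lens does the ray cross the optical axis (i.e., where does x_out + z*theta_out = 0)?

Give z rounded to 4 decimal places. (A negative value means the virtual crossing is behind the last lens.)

Initial: x=10.0000 theta=0.0000
After 1 (propagate distance d=11): x=10.0000 theta=0.0000
After 2 (thin lens f=-33): x=10.0000 theta=10/33 (≈0.3030)
After 3 (propagate distance d=9): x=140/11 (≈12.7273) theta=10/33 (≈0.3030)
After 4 (thin lens f=40): x=140/11 (≈12.7273) theta=-1/66 (≈-0.0152)
After 5 (propagate distance d=28): x=406/33 (≈12.3030) theta=-1/66 (≈-0.0152)
After 6 (thin lens f=-36): x=406/33 (≈12.3030) theta=97/297 (≈0.3266)
z_focus = -x_out/theta_out = -(406/33)/(97/297) = -3654/97 ≈ -37.6701
Rounded to 4 decimal places: z = -37.6701

Answer: -37.6701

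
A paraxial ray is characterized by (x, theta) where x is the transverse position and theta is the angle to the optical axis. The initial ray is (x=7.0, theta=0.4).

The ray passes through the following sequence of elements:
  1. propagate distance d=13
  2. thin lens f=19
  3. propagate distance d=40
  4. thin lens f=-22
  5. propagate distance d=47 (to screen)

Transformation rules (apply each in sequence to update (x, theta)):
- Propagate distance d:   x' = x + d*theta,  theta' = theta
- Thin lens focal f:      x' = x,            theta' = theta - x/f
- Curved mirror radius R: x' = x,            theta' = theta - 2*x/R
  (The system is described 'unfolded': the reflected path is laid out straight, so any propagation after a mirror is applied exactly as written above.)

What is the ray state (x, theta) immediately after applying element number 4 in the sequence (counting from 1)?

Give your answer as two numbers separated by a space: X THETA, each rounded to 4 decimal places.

Answer: 2.5158 -0.1278

Derivation:
Initial: x=7.0000 theta=0.4000
After 1 (propagate distance d=13): x=12.2000 theta=0.4000
After 2 (thin lens f=19): x=12.2000 theta=-23/95 (≈-0.2421)
After 3 (propagate distance d=40): x=239/95 (≈2.5158) theta=-23/95 (≈-0.2421)
After 4 (thin lens f=-22): x=239/95 (≈2.5158) theta=-267/2090 (≈-0.1278)
Rounded to 4 decimal places: x = 2.5158, theta = -0.1278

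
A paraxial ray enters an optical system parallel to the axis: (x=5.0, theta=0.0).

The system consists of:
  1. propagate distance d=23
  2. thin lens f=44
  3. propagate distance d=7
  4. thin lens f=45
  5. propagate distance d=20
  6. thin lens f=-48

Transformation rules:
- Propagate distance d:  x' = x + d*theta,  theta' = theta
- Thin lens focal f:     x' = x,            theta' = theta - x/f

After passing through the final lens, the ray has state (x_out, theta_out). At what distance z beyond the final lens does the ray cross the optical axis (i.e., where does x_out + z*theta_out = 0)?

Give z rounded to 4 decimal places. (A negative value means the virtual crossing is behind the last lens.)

Answer: 0.3068

Derivation:
Initial: x=5.0000 theta=0.0000
After 1 (propagate distance d=23): x=5.0000 theta=0.0000
After 2 (thin lens f=44): x=5.0000 theta=-5/44 (≈-0.1136)
After 3 (propagate distance d=7): x=185/44 (≈4.2045) theta=-5/44 (≈-0.1136)
After 4 (thin lens f=45): x=185/44 (≈4.2045) theta=-41/198 (≈-0.2071)
After 5 (propagate distance d=20): x=25/396 (≈0.0631) theta=-41/198 (≈-0.2071)
After 6 (thin lens f=-48): x=25/396 (≈0.0631) theta=-3911/19008 (≈-0.2058)
z_focus = -x_out/theta_out = -(25/396)/(-3911/19008) = 1200/3911 ≈ 0.3068
Rounded to 4 decimal places: z = 0.3068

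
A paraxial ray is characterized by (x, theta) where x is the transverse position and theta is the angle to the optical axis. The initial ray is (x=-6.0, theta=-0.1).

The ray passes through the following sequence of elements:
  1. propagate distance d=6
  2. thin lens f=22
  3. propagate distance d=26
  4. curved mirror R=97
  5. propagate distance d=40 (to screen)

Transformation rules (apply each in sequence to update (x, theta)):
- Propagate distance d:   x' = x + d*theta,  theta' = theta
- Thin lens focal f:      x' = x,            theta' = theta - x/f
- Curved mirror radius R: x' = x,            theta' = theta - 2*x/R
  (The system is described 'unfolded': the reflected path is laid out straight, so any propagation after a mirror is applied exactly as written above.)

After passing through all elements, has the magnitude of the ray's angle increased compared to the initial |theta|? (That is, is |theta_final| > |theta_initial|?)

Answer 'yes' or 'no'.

Answer: yes

Derivation:
Initial: x=-6.0000 theta=-0.1000
After 1 (propagate distance d=6): x=-6.6000 theta=-0.1000
After 2 (thin lens f=22): x=-6.6000 theta=0.2000
After 3 (propagate distance d=26): x=-1.4000 theta=0.2000
After 4 (curved mirror R=97): x=-1.4000 theta=111/485 (≈0.2289)
After 5 (propagate distance d=40 (to screen)): x=3761/485 (≈7.7546) theta=111/485 (≈0.2289)
|theta_initial|=0.1000 |theta_final|=111/485 (≈0.2289) -> increased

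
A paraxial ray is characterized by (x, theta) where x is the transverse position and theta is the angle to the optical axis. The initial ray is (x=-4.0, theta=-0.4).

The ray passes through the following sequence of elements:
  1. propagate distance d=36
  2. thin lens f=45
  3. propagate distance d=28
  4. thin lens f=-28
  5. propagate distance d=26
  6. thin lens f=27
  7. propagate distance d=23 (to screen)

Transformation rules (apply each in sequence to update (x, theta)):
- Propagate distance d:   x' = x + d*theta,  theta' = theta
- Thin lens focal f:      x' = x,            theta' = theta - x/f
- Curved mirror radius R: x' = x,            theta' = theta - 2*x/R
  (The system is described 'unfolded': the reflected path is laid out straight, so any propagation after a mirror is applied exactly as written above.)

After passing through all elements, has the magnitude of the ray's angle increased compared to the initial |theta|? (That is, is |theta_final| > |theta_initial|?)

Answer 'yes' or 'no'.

Answer: yes

Derivation:
Initial: x=-4.0000 theta=-0.4000
After 1 (propagate distance d=36): x=-18.4000 theta=-0.4000
After 2 (thin lens f=45): x=-18.4000 theta=2/225 (≈0.0089)
After 3 (propagate distance d=28): x=-4084/225 (≈-18.1511) theta=2/225 (≈0.0089)
After 4 (thin lens f=-28): x=-4084/225 (≈-18.1511) theta=-1007/1575 (≈-0.6394)
After 5 (propagate distance d=26): x=-10954/315 (≈-34.7746) theta=-1007/1575 (≈-0.6394)
After 6 (thin lens f=27): x=-10954/315 (≈-34.7746) theta=27581/42525 (≈0.6486)
After 7 (propagate distance d=23 (to screen)): x=-844427/42525 (≈-19.8572) theta=27581/42525 (≈0.6486)
|theta_initial|=0.4000 |theta_final|=27581/42525 (≈0.6486) -> increased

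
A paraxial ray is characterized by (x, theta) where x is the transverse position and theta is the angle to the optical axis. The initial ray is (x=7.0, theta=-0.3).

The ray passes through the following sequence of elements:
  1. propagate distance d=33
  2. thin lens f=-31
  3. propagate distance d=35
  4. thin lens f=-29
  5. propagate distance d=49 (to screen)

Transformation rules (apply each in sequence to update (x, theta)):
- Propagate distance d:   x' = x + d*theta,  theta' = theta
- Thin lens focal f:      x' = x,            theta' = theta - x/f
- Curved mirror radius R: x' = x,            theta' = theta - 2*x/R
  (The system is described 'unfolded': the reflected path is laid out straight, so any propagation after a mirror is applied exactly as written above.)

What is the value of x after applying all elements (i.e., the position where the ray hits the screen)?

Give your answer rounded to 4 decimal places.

Answer: -64.1317

Derivation:
Initial: x=7.0000 theta=-0.3000
After 1 (propagate distance d=33): x=-2.9000 theta=-0.3000
After 2 (thin lens f=-31): x=-2.9000 theta=-61/155 (≈-0.3935)
After 3 (propagate distance d=35): x=-5169/310 (≈-16.6742) theta=-61/155 (≈-0.3935)
After 4 (thin lens f=-29): x=-5169/310 (≈-16.6742) theta=-8707/8990 (≈-0.9685)
After 5 (propagate distance d=49 (to screen)): x=-288272/4495 (≈-64.1317) theta=-8707/8990 (≈-0.9685)
Rounded to 4 decimal places: x = -64.1317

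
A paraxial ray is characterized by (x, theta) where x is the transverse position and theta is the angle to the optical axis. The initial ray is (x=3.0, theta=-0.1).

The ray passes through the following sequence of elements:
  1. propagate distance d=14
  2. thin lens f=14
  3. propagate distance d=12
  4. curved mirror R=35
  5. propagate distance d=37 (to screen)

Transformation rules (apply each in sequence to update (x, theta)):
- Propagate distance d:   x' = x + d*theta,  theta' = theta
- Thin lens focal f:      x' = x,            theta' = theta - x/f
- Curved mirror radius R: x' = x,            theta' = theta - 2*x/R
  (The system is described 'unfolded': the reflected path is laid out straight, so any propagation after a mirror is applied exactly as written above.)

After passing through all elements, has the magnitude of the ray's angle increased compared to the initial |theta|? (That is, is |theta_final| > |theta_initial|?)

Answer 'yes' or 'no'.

Answer: yes

Derivation:
Initial: x=3.0000 theta=-0.1000
After 1 (propagate distance d=14): x=1.6000 theta=-0.1000
After 2 (thin lens f=14): x=1.6000 theta=-3/14 (≈-0.2143)
After 3 (propagate distance d=12): x=-34/35 (≈-0.9714) theta=-3/14 (≈-0.2143)
After 4 (curved mirror R=35): x=-34/35 (≈-0.9714) theta=-389/2450 (≈-0.1588)
After 5 (propagate distance d=37 (to screen)): x=-16773/2450 (≈-6.8461) theta=-389/2450 (≈-0.1588)
|theta_initial|=0.1000 |theta_final|=389/2450 (≈0.1588) -> increased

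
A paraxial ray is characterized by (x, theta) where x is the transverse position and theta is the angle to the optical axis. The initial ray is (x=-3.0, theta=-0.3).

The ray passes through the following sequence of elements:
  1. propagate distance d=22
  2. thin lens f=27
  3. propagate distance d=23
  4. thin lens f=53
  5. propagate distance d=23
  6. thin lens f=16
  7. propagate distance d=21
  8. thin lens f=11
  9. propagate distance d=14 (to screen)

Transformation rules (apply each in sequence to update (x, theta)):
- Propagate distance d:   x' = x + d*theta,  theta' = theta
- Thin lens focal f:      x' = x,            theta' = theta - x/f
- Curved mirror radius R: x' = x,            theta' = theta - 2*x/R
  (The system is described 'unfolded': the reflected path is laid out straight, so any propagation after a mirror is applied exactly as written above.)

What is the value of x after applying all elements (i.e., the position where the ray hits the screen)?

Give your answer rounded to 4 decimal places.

Answer: 4.4698

Derivation:
Initial: x=-3.0000 theta=-0.3000
After 1 (propagate distance d=22): x=-9.6000 theta=-0.3000
After 2 (thin lens f=27): x=-9.6000 theta=1/18 (≈0.0556)
After 3 (propagate distance d=23): x=-749/90 (≈-8.3222) theta=1/18 (≈0.0556)
After 4 (thin lens f=53): x=-749/90 (≈-8.3222) theta=169/795 (≈0.2126)
After 5 (propagate distance d=23): x=-3275/954 (≈-3.4329) theta=169/795 (≈0.2126)
After 6 (thin lens f=16): x=-3275/954 (≈-3.4329) theta=32599/76320 (≈0.4271)
After 7 (propagate distance d=21): x=422579/76320 (≈5.5369) theta=32599/76320 (≈0.4271)
After 8 (thin lens f=11): x=422579/76320 (≈5.5369) theta=-711/9328 (≈-0.0762)
After 9 (propagate distance d=14 (to screen)): x=3752509/839520 (≈4.4698) theta=-711/9328 (≈-0.0762)
Rounded to 4 decimal places: x = 4.4698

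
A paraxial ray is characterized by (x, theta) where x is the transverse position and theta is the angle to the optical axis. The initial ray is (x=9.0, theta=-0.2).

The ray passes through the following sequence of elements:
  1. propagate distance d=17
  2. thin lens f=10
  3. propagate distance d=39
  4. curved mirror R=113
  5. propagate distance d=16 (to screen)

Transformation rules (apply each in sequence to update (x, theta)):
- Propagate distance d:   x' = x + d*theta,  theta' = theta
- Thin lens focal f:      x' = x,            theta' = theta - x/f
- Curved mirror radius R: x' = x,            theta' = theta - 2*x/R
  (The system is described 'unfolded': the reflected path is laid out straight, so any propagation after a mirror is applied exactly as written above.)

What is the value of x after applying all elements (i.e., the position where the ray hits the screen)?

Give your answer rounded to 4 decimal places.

Answer: -29.3922

Derivation:
Initial: x=9.0000 theta=-0.2000
After 1 (propagate distance d=17): x=5.6000 theta=-0.2000
After 2 (thin lens f=10): x=5.6000 theta=-0.7600
After 3 (propagate distance d=39): x=-24.0400 theta=-0.7600
After 4 (curved mirror R=113): x=-24.0400 theta=-189/565 (≈-0.3345)
After 5 (propagate distance d=16 (to screen)): x=-83033/2825 (≈-29.3922) theta=-189/565 (≈-0.3345)
Rounded to 4 decimal places: x = -29.3922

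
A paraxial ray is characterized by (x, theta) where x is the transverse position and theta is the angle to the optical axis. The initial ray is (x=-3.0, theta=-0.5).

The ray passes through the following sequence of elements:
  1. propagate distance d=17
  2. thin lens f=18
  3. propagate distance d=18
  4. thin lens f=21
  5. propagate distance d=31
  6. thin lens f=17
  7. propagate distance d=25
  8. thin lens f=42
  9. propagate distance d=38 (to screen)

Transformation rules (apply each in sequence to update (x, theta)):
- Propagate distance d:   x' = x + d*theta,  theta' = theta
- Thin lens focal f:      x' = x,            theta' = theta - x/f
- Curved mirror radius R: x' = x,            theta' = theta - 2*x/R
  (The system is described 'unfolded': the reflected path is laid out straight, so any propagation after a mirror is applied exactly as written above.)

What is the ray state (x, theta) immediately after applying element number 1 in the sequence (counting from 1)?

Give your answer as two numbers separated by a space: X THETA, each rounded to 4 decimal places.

Initial: x=-3.0000 theta=-0.5000
After 1 (propagate distance d=17): x=-11.5000 theta=-0.5000
Rounded to 4 decimal places: x = -11.5000, theta = -0.5000

Answer: -11.5000 -0.5000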